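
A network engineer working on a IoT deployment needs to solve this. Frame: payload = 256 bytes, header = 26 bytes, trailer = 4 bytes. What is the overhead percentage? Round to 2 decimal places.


Given: payload = 256 B, header = 26 B, trailer = 4 B
Overhead bytes = header + trailer = 26 + 4 = 30
Total frame = payload + overhead = 256 + 30 = 286
Overhead % = 30 / 286 * 100 = 10.4895% -> 10.49% (2 dp)

10.49


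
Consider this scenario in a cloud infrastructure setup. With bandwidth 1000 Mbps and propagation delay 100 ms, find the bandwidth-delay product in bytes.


Given: bandwidth = 1000 Mbps, delay = 100 ms
BDP in bits = 1000 * 10^6 * 100 / 1000
BDP in bits = 100000000
BDP in bytes = 100000000 / 8 = 12500000

12500000


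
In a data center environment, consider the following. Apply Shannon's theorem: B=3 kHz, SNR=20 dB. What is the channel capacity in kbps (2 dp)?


Given: B = 3 kHz, SNR = 20 dB
SNR linear = 10^(20/10) = 100
1 + SNR = 101
log2(101) = 6.6582114828
C = 3 * 1000 * 6.6582114828 = 19974.6344 bps
C = 19.974634 kbps -> 19.97 kbps (2 dp)

19.97


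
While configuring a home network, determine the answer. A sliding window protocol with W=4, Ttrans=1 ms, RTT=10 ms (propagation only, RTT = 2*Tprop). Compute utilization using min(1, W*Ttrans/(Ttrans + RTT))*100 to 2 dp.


Given: W = 4, Ttrans = 1 ms, RTT = 10 ms (= 2 * Tprop, Tprop = 5 ms)
Cycle time = Ttrans + RTT = 1 + 10 = 11 ms (first packet sent until its ACK returns)
W * Ttrans = 4 * 1 = 4 ms of sending per cycle
W * Ttrans / (Ttrans + RTT) = 4 / 11 = 0.363636
U = min(1, 0.363636) = 0.363636
U% = 36.36%

36.36


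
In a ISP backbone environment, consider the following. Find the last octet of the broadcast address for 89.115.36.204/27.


Given: IP = 89.115.36.204, prefix = /27
Host bits = 32 - 27 = 5
Network last octet = 204 AND mask = 192
Host part size = 2^5 - 1 = 31
Broadcast last octet = 192 OR 31 = 223

223


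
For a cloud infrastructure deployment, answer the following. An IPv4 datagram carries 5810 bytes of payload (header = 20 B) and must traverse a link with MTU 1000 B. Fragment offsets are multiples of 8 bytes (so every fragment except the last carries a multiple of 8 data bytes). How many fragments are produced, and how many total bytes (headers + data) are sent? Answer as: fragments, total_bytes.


Max data per non-final fragment = floor((MTU - header)/8)*8 = floor((1000 - 20)/8)*8 = floor(980/8)*8 = 976 B
Final fragment needs no 8-byte alignment: it can carry up to MTU - header = 980 B
Non-final fragments needed = ceil((payload - 980) / 976) = ceil(4830/976) = ceil(4.9488) = 5
Number of fragments = 5 + 1 = 6
Fragment sizes (data): 5 * 976 B + 930 B (last, 930 <= 980 OK)
Total bytes sent = payload + n_frags * header = 5810 + 6*20 = 5810 + 120 = 5930 B

6, 5930


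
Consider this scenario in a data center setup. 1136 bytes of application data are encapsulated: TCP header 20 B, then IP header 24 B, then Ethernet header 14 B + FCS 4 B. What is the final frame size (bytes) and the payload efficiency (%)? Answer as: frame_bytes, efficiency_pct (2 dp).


TCP segment = 1136 + 20 = 1156 B
IP packet = 1156 + 24 = 1180 B
Ethernet frame = 1180 + 14 + 4 = 1198 B
Efficiency = app / frame = 1136 / 1198 = 0.948247 = 94.8247% -> 94.82% (2 dp)

1198, 94.82


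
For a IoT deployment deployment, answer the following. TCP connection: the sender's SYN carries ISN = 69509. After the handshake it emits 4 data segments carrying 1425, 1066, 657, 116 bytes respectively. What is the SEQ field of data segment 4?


The SYN occupies sequence number ISN = 69509, so the first data byte is ISN + 1 = 69510.
SEQ of data segment i = (ISN + 1) + sum of payload sizes of segments 1..i-1.
Segment 1: SEQ = 69510, payload = 1425 bytes
Segment 2: SEQ = 70935, payload = 1066 bytes
Segment 3: SEQ = 72001, payload = 657 bytes
Segment 4: SEQ = 72658, payload = 116 bytes
SEQ of segment 4 = 69510 + 1425 + 1066 + 657 = 72658

72658


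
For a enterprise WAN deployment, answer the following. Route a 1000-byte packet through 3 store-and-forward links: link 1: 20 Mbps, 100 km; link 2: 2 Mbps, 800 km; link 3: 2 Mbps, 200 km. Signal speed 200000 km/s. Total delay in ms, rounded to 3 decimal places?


Packet = 1000 bytes = 8000 bits. Store-and-forward: sum (t_trans + t_prop) per link.
Link 1: t_trans = 8000/(20*10^6) s = 0.4000 ms; t_prop = 100/200000 s = 0.5000 ms; subtotal = 0.9000 ms
Link 2: t_trans = 8000/(2*10^6) s = 4.0000 ms; t_prop = 800/200000 s = 4.0000 ms; subtotal = 8.0000 ms
Link 3: t_trans = 8000/(2*10^6) s = 4.0000 ms; t_prop = 200/200000 s = 1.0000 ms; subtotal = 5.0000 ms
End-to-end = 0.9000 + 8.0000 + 5.0000 = 13.9000 ms -> 13.900 ms (3 dp)

13.900


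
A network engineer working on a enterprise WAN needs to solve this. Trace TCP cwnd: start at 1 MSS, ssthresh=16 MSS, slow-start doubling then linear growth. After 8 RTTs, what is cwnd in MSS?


RTT 0: cwnd = 1 MSS (initial)
RTT 1: cwnd = 2 MSS (slow start, doubled)
RTT 2: cwnd = 4 MSS (slow start, doubled)
RTT 3: cwnd = 8 MSS (slow start, doubled)
RTT 4: cwnd = 16 MSS (slow start, doubled)
RTT 5: cwnd = 17 MSS (congestion avoidance, +1)
RTT 6: cwnd = 18 MSS (congestion avoidance, +1)
RTT 7: cwnd = 19 MSS (congestion avoidance, +1)
RTT 8: cwnd = 20 MSS (congestion avoidance, +1)

20


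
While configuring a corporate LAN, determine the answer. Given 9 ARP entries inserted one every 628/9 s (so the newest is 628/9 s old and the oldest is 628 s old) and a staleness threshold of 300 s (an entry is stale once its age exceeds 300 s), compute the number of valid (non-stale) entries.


Ages are k * 628/9 s for k = 1..9 (spacing = 69.7778 s).
Entry k is valid iff k * 628/9 <= 300 iff k <= 9 * 300 / 628 = 4.2994
n_valid = floor(4.2994) = 4
(n_stale = 9 - 4 = 5)

4


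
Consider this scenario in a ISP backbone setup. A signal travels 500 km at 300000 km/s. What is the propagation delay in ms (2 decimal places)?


Given: distance = 500 km, speed = 300000 km/s
Delay = distance / speed = 500 / 300000 seconds
Delay in ms = 500 * 1000 / 300000
Delay = 1.6667 ms
Rounded to 2 dp = 1.67 ms

1.67


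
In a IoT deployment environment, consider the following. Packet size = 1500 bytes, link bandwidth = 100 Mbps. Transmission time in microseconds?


Given: packet = 1500 bytes, bandwidth = 100 Mbps
Packet in bits = 1500 * 8 = 12000 bits
Bandwidth = 100 * 10^6 = 100000000 bps
Time = 12000 / 100000000 seconds
Time in us = 12000 * 10^6 / 100000000 = 120

120


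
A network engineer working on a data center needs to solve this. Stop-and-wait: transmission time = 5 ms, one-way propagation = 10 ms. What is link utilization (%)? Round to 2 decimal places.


Given: Ttrans = 5 ms, Tprop = 10 ms
RTT = 2 * Tprop = 2 * 10 = 20 ms
U = Ttrans / (Ttrans + RTT)
U = 5 / (5 + 20)
U = 5 / 25 = 0.2
U% = 20.00%

20.00


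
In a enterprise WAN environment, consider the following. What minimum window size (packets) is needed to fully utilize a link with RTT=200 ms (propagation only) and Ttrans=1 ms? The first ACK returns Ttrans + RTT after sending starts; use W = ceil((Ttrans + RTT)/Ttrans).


Given: Ttrans = 1 ms, RTT = 200 ms (= 2 * Tprop, Tprop = 100 ms)
Time until first ACK returns = Ttrans + RTT = 1 + 200 = 201 ms
Need W * Ttrans >= Ttrans + RTT  ->  W >= (Ttrans + RTT) / Ttrans
(Ttrans + RTT) / Ttrans = 201 / 1 = 201
W_min = ceil(201) = 201

201


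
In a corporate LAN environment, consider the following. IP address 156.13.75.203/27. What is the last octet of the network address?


Given: IP = 156.13.75.203, prefix = /27
Subnet mask = 255.255.255.224
Last octet of IP: 203
Last octet of mask: 224
Network last octet = 203 AND 224 = 192

192


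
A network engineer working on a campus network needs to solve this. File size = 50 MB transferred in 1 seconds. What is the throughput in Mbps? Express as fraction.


Given: file = 50 MB, time = 1 s
File in Mb = 50 * 8 = 400 Mb
Throughput = 400 / 1 Mbps
Throughput = 400 Mbps

400


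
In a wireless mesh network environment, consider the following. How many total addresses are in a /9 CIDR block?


Given: CIDR prefix /9
Host bits = 32 - 9 = 23
Total addresses = 2^23 = 8388608

8388608


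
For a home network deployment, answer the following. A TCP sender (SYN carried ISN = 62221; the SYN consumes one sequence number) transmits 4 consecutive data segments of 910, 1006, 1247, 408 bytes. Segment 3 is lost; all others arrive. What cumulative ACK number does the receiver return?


SYN uses sequence number 62221; first data byte = ISN + 1 = 62222.
Segment 1: SEQ = 62222, len = 910 B, covers [62222, 63131]
Segment 2: SEQ = 63132, len = 1006 B, covers [63132, 64137]
Segment 3: SEQ = 64138, len = 1247 B, covers [64138, 65384] [LOST]
Segment 4: SEQ = 65385, len = 408 B, covers [65385, 65792]
In-order data received: bytes [62222, 64137] (segments 1..2).
Segment 3 missing -> gap begins at byte 64138; later segments buffered out of order.
Cumulative ACK = next expected in-order byte = 62222 + 910 + 1006 = 64138

64138


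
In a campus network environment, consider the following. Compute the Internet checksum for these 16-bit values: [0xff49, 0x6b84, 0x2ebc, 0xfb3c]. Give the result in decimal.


Given words: [0xff49, 0x6b84, 0x2ebc, 0xfb3c]
Step 1: Sum all words
Raw sum = 65353 + 27524 + 11964 + 64316 = 169157
Step 2: Fold carry: (38085 + 2) = 38087
One's complement = ~38087 & 0xFFFF = 27448

27448


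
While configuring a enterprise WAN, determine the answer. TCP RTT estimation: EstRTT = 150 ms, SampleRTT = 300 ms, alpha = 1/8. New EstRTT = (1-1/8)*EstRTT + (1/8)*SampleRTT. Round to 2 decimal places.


Given: EstRTT = 150 ms, SampleRTT = 300 ms, alpha = 1/8
New EstRTT = (1 - alpha) * EstRTT + alpha * SampleRTT
(7/8) * 150 = 131.25
(1/8) * 300 = 37.5
New EstRTT = 131.25 + 37.5 = 168.75 ms -> 168.75 ms (2 dp)

168.75


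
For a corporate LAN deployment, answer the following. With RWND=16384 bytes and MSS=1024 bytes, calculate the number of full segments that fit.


Given: RWND = 16384 bytes, MSS = 1024 bytes
Full segments = floor(RWND / MSS)
Full segments = floor(16384 / 1024)
Full segments = floor(16.0) = 16

16


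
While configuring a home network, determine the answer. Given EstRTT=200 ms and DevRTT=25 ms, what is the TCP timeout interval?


Given: EstRTT = 200 ms, DevRTT = 25 ms
Timeout = EstRTT + 4 * DevRTT
4 * DevRTT = 4 * 25 = 100
Timeout = 200 + 100 = 300 ms

300


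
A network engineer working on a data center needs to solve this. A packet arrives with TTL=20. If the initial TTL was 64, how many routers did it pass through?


Given: initial TTL = 64, received TTL = 20
Hops = initial TTL - received TTL
Hops = 64 - 20 = 44

44


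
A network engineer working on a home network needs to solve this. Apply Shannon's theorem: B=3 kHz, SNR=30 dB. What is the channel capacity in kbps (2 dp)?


Given: B = 3 kHz, SNR = 30 dB
SNR linear = 10^(30/10) = 1000
1 + SNR = 1001
log2(1001) = 9.9672262588
C = 3 * 1000 * 9.9672262588 = 29901.6788 bps
C = 29.901679 kbps -> 29.90 kbps (2 dp)

29.90


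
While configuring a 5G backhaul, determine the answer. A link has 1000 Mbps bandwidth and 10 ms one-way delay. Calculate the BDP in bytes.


Given: bandwidth = 1000 Mbps, delay = 10 ms
BDP in bits = 1000 * 10^6 * 10 / 1000
BDP in bits = 10000000
BDP in bytes = 10000000 / 8 = 1250000

1250000


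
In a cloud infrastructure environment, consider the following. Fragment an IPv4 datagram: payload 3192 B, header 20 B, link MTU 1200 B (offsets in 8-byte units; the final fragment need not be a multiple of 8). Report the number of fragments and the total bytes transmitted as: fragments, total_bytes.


Max data per non-final fragment = floor((MTU - header)/8)*8 = floor((1200 - 20)/8)*8 = floor(1180/8)*8 = 1176 B
Final fragment needs no 8-byte alignment: it can carry up to MTU - header = 1180 B
Non-final fragments needed = ceil((payload - 1180) / 1176) = ceil(2012/1176) = ceil(1.7109) = 2
Number of fragments = 2 + 1 = 3
Fragment sizes (data): 2 * 1176 B + 840 B (last, 840 <= 1180 OK)
Total bytes sent = payload + n_frags * header = 3192 + 3*20 = 3192 + 60 = 3252 B

3, 3252


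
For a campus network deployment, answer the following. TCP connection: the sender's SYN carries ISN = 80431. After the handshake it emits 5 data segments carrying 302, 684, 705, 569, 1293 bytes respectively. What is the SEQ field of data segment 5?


The SYN occupies sequence number ISN = 80431, so the first data byte is ISN + 1 = 80432.
SEQ of data segment i = (ISN + 1) + sum of payload sizes of segments 1..i-1.
Segment 1: SEQ = 80432, payload = 302 bytes
Segment 2: SEQ = 80734, payload = 684 bytes
Segment 3: SEQ = 81418, payload = 705 bytes
Segment 4: SEQ = 82123, payload = 569 bytes
Segment 5: SEQ = 82692, payload = 1293 bytes
SEQ of segment 5 = 80432 + 302 + 684 + 705 + 569 = 82692

82692


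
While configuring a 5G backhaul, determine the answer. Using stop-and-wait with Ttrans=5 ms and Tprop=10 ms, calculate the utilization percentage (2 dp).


Given: Ttrans = 5 ms, Tprop = 10 ms
RTT = 2 * Tprop = 2 * 10 = 20 ms
U = Ttrans / (Ttrans + RTT)
U = 5 / (5 + 20)
U = 5 / 25 = 0.2
U% = 20.00%

20.00


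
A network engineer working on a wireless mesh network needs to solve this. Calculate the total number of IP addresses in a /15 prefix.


Given: CIDR prefix /15
Host bits = 32 - 15 = 17
Total addresses = 2^17 = 131072

131072


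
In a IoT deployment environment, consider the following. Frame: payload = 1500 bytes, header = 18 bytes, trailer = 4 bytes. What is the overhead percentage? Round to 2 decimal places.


Given: payload = 1500 B, header = 18 B, trailer = 4 B
Overhead bytes = header + trailer = 18 + 4 = 22
Total frame = payload + overhead = 1500 + 22 = 1522
Overhead % = 22 / 1522 * 100 = 1.4455% -> 1.45% (2 dp)

1.45


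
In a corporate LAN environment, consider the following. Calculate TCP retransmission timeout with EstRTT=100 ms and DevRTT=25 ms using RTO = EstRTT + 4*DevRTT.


Given: EstRTT = 100 ms, DevRTT = 25 ms
Timeout = EstRTT + 4 * DevRTT
4 * DevRTT = 4 * 25 = 100
Timeout = 100 + 100 = 200 ms

200


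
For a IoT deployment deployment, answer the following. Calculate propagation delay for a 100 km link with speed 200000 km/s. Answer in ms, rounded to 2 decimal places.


Given: distance = 100 km, speed = 200000 km/s
Delay = distance / speed = 100 / 200000 seconds
Delay in ms = 100 * 1000 / 200000
Delay = 0.5000 ms
Rounded to 2 dp = 0.50 ms

0.50


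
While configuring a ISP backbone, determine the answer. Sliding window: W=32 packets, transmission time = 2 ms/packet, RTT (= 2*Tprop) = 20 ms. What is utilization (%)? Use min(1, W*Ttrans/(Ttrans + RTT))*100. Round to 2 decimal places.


Given: W = 32, Ttrans = 2 ms, RTT = 20 ms (= 2 * Tprop, Tprop = 10 ms)
Cycle time = Ttrans + RTT = 2 + 20 = 22 ms (first packet sent until its ACK returns)
W * Ttrans = 32 * 2 = 64 ms of sending per cycle
W * Ttrans / (Ttrans + RTT) = 64 / 22 = 2.909091
U = min(1, 2.909091) = 1.000000
U% = 100.00%

100.00


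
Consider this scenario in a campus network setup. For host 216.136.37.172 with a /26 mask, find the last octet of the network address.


Given: IP = 216.136.37.172, prefix = /26
Subnet mask = 255.255.255.192
Last octet of IP: 172
Last octet of mask: 192
Network last octet = 172 AND 192 = 128

128


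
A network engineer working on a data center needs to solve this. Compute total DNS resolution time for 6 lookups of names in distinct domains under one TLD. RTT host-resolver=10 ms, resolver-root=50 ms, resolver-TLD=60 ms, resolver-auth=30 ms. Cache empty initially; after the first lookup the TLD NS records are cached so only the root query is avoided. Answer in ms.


Lookup 1 (cold cache): local + root + TLD + auth = 10 + 50 + 60 + 30 = 150 ms
Lookups 2..6 (TLD NS cached -> skip root; new domain -> still ask TLD and auth): local + TLD + auth = 10 + 60 + 30 = 100 ms each
Remaining 5 lookups: 5 * 100 = 500 ms
Total = 150 + 500 = 650 ms

650


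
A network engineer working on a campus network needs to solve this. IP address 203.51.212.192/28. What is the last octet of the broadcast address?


Given: IP = 203.51.212.192, prefix = /28
Host bits = 32 - 28 = 4
Network last octet = 192 AND mask = 192
Host part size = 2^4 - 1 = 15
Broadcast last octet = 192 OR 15 = 207

207


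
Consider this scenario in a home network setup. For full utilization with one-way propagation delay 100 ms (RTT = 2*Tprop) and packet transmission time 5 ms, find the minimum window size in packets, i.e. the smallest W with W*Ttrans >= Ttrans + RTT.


Given: Ttrans = 5 ms, RTT = 200 ms (= 2 * Tprop, Tprop = 100 ms)
Time until first ACK returns = Ttrans + RTT = 5 + 200 = 205 ms
Need W * Ttrans >= Ttrans + RTT  ->  W >= (Ttrans + RTT) / Ttrans
(Ttrans + RTT) / Ttrans = 205 / 5 = 41
W_min = ceil(41) = 41

41


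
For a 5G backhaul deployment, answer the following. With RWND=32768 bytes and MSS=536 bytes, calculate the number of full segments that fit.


Given: RWND = 32768 bytes, MSS = 536 bytes
Full segments = floor(RWND / MSS)
Full segments = floor(32768 / 536)
Full segments = floor(61.1343) = 61

61


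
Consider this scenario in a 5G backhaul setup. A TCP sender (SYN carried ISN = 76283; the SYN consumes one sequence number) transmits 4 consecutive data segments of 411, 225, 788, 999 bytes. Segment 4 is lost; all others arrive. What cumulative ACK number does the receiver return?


SYN uses sequence number 76283; first data byte = ISN + 1 = 76284.
Segment 1: SEQ = 76284, len = 411 B, covers [76284, 76694]
Segment 2: SEQ = 76695, len = 225 B, covers [76695, 76919]
Segment 3: SEQ = 76920, len = 788 B, covers [76920, 77707]
Segment 4: SEQ = 77708, len = 999 B, covers [77708, 78706] [LOST]
In-order data received: bytes [76284, 77707] (segments 1..3).
Segment 4 missing -> gap begins at byte 77708.
Cumulative ACK = next expected in-order byte = 76284 + 411 + 225 + 788 = 77708

77708


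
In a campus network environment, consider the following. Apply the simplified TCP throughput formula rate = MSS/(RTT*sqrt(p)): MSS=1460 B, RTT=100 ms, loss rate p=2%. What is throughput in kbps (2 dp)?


Given: MSS = 1460 bytes, RTT = 100 ms, loss = 2%
RTT in seconds = 100 / 1000 = 0.1
Loss rate = 2% = 0.02
sqrt(loss) = sqrt(0.02) = 0.141421356237
Throughput (bytes/s) = 1460 / (0.1 * 0.141421356237) = 103237.5901
Throughput (kbps) = 103237.5901 * 8 / 1000 = 825.900720 -> 825.90 kbps (2 dp)

825.90


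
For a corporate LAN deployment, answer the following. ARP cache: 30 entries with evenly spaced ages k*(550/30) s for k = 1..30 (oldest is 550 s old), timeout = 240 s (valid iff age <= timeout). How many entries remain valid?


Ages are k * 550/30 s for k = 1..30 (spacing = 18.3333 s).
Entry k is valid iff k * 550/30 <= 240 iff k <= 30 * 240 / 550 = 13.0909
n_valid = floor(13.0909) = 13
(n_stale = 30 - 13 = 17)

13


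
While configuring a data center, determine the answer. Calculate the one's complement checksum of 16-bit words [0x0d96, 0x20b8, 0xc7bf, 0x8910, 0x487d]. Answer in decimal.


Given words: [0x0d96, 0x20b8, 0xc7bf, 0x8910, 0x487d]
Step 1: Sum all words
Raw sum = 3478 + 8376 + 51135 + 35088 + 18557 = 116634
Step 2: Fold carry: (51098 + 1) = 51099
One's complement = ~51099 & 0xFFFF = 14436

14436


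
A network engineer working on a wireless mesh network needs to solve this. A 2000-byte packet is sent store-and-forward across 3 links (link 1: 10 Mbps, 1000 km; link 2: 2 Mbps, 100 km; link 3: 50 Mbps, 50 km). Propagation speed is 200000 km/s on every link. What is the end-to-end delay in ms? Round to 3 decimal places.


Packet = 2000 bytes = 16000 bits. Store-and-forward: sum (t_trans + t_prop) per link.
Link 1: t_trans = 16000/(10*10^6) s = 1.6000 ms; t_prop = 1000/200000 s = 5.0000 ms; subtotal = 6.6000 ms
Link 2: t_trans = 16000/(2*10^6) s = 8.0000 ms; t_prop = 100/200000 s = 0.5000 ms; subtotal = 8.5000 ms
Link 3: t_trans = 16000/(50*10^6) s = 0.3200 ms; t_prop = 50/200000 s = 0.2500 ms; subtotal = 0.5700 ms
End-to-end = 6.6000 + 8.5000 + 0.5700 = 15.6700 ms -> 15.670 ms (3 dp)

15.670


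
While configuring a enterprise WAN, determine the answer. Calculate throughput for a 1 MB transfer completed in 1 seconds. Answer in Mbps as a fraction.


Given: file = 1 MB, time = 1 s
File in Mb = 1 * 8 = 8 Mb
Throughput = 8 / 1 Mbps
Throughput = 8 Mbps

8


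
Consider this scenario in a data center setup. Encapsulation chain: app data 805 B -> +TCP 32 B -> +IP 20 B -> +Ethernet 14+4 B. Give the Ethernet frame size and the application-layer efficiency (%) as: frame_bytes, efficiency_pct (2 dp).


TCP segment = 805 + 32 = 837 B
IP packet = 837 + 20 = 857 B
Ethernet frame = 857 + 14 + 4 = 875 B
Efficiency = app / frame = 805 / 875 = 0.920000 = 92.0000% -> 92.00% (2 dp)

875, 92.00


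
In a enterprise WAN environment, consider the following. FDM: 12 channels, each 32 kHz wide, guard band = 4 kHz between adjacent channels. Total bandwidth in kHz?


Given: 12 channels, 32 kHz each, guard = 4 kHz
Channel bandwidth = 12 * 32 = 384 kHz
Guard bands = 11 gaps * 4 kHz = 44 kHz
Total = 384 + 44 = 428 kHz

428


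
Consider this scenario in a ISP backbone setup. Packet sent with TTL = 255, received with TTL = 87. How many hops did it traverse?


Given: initial TTL = 255, received TTL = 87
Hops = initial TTL - received TTL
Hops = 255 - 87 = 168

168


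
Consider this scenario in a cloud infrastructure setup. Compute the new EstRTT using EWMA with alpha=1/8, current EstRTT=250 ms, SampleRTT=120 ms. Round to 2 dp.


Given: EstRTT = 250 ms, SampleRTT = 120 ms, alpha = 1/8
New EstRTT = (1 - alpha) * EstRTT + alpha * SampleRTT
(7/8) * 250 = 218.75
(1/8) * 120 = 15
New EstRTT = 218.75 + 15 = 233.75 ms -> 233.75 ms (2 dp)

233.75


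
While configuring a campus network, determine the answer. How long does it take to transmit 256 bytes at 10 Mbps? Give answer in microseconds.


Given: packet = 256 bytes, bandwidth = 10 Mbps
Packet in bits = 256 * 8 = 2048 bits
Bandwidth = 10 * 10^6 = 10000000 bps
Time = 2048 / 10000000 seconds
Time in us = 2048 * 10^6 / 10000000 = 204.8

204.8


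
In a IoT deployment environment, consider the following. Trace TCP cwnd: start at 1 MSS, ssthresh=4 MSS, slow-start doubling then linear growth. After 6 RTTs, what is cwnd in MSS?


RTT 0: cwnd = 1 MSS (initial)
RTT 1: cwnd = 2 MSS (slow start, doubled)
RTT 2: cwnd = 4 MSS (slow start, doubled)
RTT 3: cwnd = 5 MSS (congestion avoidance, +1)
RTT 4: cwnd = 6 MSS (congestion avoidance, +1)
RTT 5: cwnd = 7 MSS (congestion avoidance, +1)
RTT 6: cwnd = 8 MSS (congestion avoidance, +1)

8


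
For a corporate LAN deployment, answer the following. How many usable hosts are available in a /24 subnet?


Given: subnet mask /24
Host bits = 32 - 24 = 8
Total addresses = 2^8 = 256
Usable hosts = 256 - 2 (network + broadcast) = 254

254


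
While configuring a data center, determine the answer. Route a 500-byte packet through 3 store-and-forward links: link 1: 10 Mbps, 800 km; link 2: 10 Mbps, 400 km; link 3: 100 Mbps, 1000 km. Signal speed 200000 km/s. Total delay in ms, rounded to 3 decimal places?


Packet = 500 bytes = 4000 bits. Store-and-forward: sum (t_trans + t_prop) per link.
Link 1: t_trans = 4000/(10*10^6) s = 0.4000 ms; t_prop = 800/200000 s = 4.0000 ms; subtotal = 4.4000 ms
Link 2: t_trans = 4000/(10*10^6) s = 0.4000 ms; t_prop = 400/200000 s = 2.0000 ms; subtotal = 2.4000 ms
Link 3: t_trans = 4000/(100*10^6) s = 0.0400 ms; t_prop = 1000/200000 s = 5.0000 ms; subtotal = 5.0400 ms
End-to-end = 4.4000 + 2.4000 + 5.0400 = 11.8400 ms -> 11.840 ms (3 dp)

11.840


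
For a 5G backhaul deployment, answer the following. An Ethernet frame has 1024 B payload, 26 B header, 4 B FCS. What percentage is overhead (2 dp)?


Given: payload = 1024 B, header = 26 B, trailer = 4 B
Overhead bytes = header + trailer = 26 + 4 = 30
Total frame = payload + overhead = 1024 + 30 = 1054
Overhead % = 30 / 1054 * 100 = 2.8463% -> 2.85% (2 dp)

2.85


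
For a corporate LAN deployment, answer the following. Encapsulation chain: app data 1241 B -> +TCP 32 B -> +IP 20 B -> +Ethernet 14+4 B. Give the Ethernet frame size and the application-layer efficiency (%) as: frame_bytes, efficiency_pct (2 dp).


TCP segment = 1241 + 32 = 1273 B
IP packet = 1273 + 20 = 1293 B
Ethernet frame = 1293 + 14 + 4 = 1311 B
Efficiency = app / frame = 1241 / 1311 = 0.946606 = 94.6606% -> 94.66% (2 dp)

1311, 94.66


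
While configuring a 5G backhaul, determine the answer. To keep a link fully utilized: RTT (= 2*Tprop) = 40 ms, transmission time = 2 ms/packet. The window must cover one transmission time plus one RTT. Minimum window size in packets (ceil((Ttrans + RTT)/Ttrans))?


Given: Ttrans = 2 ms, RTT = 40 ms (= 2 * Tprop, Tprop = 20 ms)
Time until first ACK returns = Ttrans + RTT = 2 + 40 = 42 ms
Need W * Ttrans >= Ttrans + RTT  ->  W >= (Ttrans + RTT) / Ttrans
(Ttrans + RTT) / Ttrans = 42 / 2 = 21
W_min = ceil(21) = 21

21


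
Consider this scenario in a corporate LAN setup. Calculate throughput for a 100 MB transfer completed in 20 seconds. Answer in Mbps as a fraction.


Given: file = 100 MB, time = 20 s
File in Mb = 100 * 8 = 800 Mb
Throughput = 800 / 20 Mbps
Throughput = 40 Mbps

40


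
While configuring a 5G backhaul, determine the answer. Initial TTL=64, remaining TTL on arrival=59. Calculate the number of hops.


Given: initial TTL = 64, received TTL = 59
Hops = initial TTL - received TTL
Hops = 64 - 59 = 5

5


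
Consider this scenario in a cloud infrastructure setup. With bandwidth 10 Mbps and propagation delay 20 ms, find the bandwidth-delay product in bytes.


Given: bandwidth = 10 Mbps, delay = 20 ms
BDP in bits = 10 * 10^6 * 20 / 1000
BDP in bits = 200000
BDP in bytes = 200000 / 8 = 25000

25000


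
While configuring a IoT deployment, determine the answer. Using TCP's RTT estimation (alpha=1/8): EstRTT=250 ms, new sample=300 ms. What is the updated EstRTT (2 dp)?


Given: EstRTT = 250 ms, SampleRTT = 300 ms, alpha = 1/8
New EstRTT = (1 - alpha) * EstRTT + alpha * SampleRTT
(7/8) * 250 = 218.75
(1/8) * 300 = 37.5
New EstRTT = 218.75 + 37.5 = 256.25 ms -> 256.25 ms (2 dp)

256.25


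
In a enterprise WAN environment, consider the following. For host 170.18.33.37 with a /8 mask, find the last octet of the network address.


Given: IP = 170.18.33.37, prefix = /8
Subnet mask = 255.0.0.0
Last octet of IP: 37
Last octet of mask: 0
Network last octet = 37 AND 0 = 0

0


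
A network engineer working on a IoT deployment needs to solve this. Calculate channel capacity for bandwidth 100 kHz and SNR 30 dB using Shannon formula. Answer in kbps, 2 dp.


Given: B = 100 kHz, SNR = 30 dB
SNR linear = 10^(30/10) = 1000
1 + SNR = 1001
log2(1001) = 9.9672262588
C = 100 * 1000 * 9.9672262588 = 996722.6259 bps
C = 996.722626 kbps -> 996.72 kbps (2 dp)

996.72


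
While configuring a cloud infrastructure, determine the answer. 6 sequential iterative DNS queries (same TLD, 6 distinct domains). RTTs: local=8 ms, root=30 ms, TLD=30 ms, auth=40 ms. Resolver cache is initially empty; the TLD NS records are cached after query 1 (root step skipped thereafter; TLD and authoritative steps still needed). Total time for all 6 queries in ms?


Lookup 1 (cold cache): local + root + TLD + auth = 8 + 30 + 30 + 40 = 108 ms
Lookups 2..6 (TLD NS cached -> skip root; new domain -> still ask TLD and auth): local + TLD + auth = 8 + 30 + 40 = 78 ms each
Remaining 5 lookups: 5 * 78 = 390 ms
Total = 108 + 390 = 498 ms

498


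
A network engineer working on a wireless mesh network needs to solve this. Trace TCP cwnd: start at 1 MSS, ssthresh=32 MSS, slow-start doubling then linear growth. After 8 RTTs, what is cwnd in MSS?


RTT 0: cwnd = 1 MSS (initial)
RTT 1: cwnd = 2 MSS (slow start, doubled)
RTT 2: cwnd = 4 MSS (slow start, doubled)
RTT 3: cwnd = 8 MSS (slow start, doubled)
RTT 4: cwnd = 16 MSS (slow start, doubled)
RTT 5: cwnd = 32 MSS (slow start, doubled)
RTT 6: cwnd = 33 MSS (congestion avoidance, +1)
RTT 7: cwnd = 34 MSS (congestion avoidance, +1)
RTT 8: cwnd = 35 MSS (congestion avoidance, +1)

35


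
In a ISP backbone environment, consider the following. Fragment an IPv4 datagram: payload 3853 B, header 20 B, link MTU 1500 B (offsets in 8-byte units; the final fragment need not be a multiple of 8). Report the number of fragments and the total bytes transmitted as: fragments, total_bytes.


Max data per non-final fragment = floor((MTU - header)/8)*8 = floor((1500 - 20)/8)*8 = floor(1480/8)*8 = 1480 B
Final fragment needs no 8-byte alignment: it can carry up to MTU - header = 1480 B
Non-final fragments needed = ceil((payload - 1480) / 1480) = ceil(2373/1480) = ceil(1.6034) = 2
Number of fragments = 2 + 1 = 3
Fragment sizes (data): 2 * 1480 B + 893 B (last, 893 <= 1480 OK)
Total bytes sent = payload + n_frags * header = 3853 + 3*20 = 3853 + 60 = 3913 B

3, 3913


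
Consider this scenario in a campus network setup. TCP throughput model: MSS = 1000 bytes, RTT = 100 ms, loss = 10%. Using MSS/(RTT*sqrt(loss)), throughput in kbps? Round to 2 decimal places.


Given: MSS = 1000 bytes, RTT = 100 ms, loss = 10%
RTT in seconds = 100 / 1000 = 0.1
Loss rate = 10% = 0.1
sqrt(loss) = sqrt(0.1) = 0.316227766017
Throughput (bytes/s) = 1000 / (0.1 * 0.316227766017) = 31622.7766
Throughput (kbps) = 31622.7766 * 8 / 1000 = 252.982213 -> 252.98 kbps (2 dp)

252.98


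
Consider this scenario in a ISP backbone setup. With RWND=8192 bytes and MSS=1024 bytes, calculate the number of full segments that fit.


Given: RWND = 8192 bytes, MSS = 1024 bytes
Full segments = floor(RWND / MSS)
Full segments = floor(8192 / 1024)
Full segments = floor(8.0) = 8

8


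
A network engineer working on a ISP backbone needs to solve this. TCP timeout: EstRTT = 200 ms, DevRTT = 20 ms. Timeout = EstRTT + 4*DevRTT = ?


Given: EstRTT = 200 ms, DevRTT = 20 ms
Timeout = EstRTT + 4 * DevRTT
4 * DevRTT = 4 * 20 = 80
Timeout = 200 + 80 = 280 ms

280


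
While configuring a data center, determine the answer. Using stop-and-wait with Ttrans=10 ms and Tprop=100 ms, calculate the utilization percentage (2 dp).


Given: Ttrans = 10 ms, Tprop = 100 ms
RTT = 2 * Tprop = 2 * 100 = 200 ms
U = Ttrans / (Ttrans + RTT)
U = 10 / (10 + 200)
U = 10 / 210 = 0.047619
U% = 4.76%

4.76


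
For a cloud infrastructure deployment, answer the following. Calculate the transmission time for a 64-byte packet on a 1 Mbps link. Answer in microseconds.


Given: packet = 64 bytes, bandwidth = 1 Mbps
Packet in bits = 64 * 8 = 512 bits
Bandwidth = 1 * 10^6 = 1000000 bps
Time = 512 / 1000000 seconds
Time in us = 512 * 10^6 / 1000000 = 512

512


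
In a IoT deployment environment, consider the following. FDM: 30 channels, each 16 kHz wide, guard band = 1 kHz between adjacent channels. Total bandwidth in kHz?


Given: 30 channels, 16 kHz each, guard = 1 kHz
Channel bandwidth = 30 * 16 = 480 kHz
Guard bands = 29 gaps * 1 kHz = 29 kHz
Total = 480 + 29 = 509 kHz

509


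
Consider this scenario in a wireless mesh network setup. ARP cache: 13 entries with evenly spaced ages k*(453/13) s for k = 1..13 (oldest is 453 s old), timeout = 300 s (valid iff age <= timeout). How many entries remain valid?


Ages are k * 453/13 s for k = 1..13 (spacing = 34.8462 s).
Entry k is valid iff k * 453/13 <= 300 iff k <= 13 * 300 / 453 = 8.6093
n_valid = floor(8.6093) = 8
(n_stale = 13 - 8 = 5)

8


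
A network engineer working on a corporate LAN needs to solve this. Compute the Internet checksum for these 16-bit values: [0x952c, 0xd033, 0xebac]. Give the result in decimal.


Given words: [0x952c, 0xd033, 0xebac]
Step 1: Sum all words
Raw sum = 38188 + 53299 + 60332 = 151819
Step 2: Fold carry: (20747 + 2) = 20749
One's complement = ~20749 & 0xFFFF = 44786

44786


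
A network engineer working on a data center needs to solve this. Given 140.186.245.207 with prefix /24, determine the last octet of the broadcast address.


Given: IP = 140.186.245.207, prefix = /24
Host bits = 32 - 24 = 8
Network last octet = 207 AND mask = 0
Host part size = 2^8 - 1 = 255
Broadcast last octet = 0 OR 255 = 255

255


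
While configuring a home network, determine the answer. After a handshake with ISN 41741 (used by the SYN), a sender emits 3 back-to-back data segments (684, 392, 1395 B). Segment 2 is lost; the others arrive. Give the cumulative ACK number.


SYN uses sequence number 41741; first data byte = ISN + 1 = 41742.
Segment 1: SEQ = 41742, len = 684 B, covers [41742, 42425]
Segment 2: SEQ = 42426, len = 392 B, covers [42426, 42817] [LOST]
Segment 3: SEQ = 42818, len = 1395 B, covers [42818, 44212]
In-order data received: bytes [41742, 42425] (segments 1..1).
Segment 2 missing -> gap begins at byte 42426; later segments buffered out of order.
Cumulative ACK = next expected in-order byte = 41742 + 684 = 42426

42426


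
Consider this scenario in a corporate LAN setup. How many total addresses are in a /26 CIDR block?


Given: CIDR prefix /26
Host bits = 32 - 26 = 6
Total addresses = 2^6 = 64

64


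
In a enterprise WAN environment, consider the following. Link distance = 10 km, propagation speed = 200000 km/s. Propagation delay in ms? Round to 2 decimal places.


Given: distance = 10 km, speed = 200000 km/s
Delay = distance / speed = 10 / 200000 seconds
Delay in ms = 10 * 1000 / 200000
Delay = 0.0500 ms
Rounded to 2 dp = 0.05 ms

0.05


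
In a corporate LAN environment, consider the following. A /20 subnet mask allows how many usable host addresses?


Given: subnet mask /20
Host bits = 32 - 20 = 12
Total addresses = 2^12 = 4096
Usable hosts = 4096 - 2 (network + broadcast) = 4094

4094


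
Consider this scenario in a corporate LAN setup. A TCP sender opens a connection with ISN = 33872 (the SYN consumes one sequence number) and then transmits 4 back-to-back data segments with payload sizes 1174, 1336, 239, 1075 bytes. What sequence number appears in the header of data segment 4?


The SYN occupies sequence number ISN = 33872, so the first data byte is ISN + 1 = 33873.
SEQ of data segment i = (ISN + 1) + sum of payload sizes of segments 1..i-1.
Segment 1: SEQ = 33873, payload = 1174 bytes
Segment 2: SEQ = 35047, payload = 1336 bytes
Segment 3: SEQ = 36383, payload = 239 bytes
Segment 4: SEQ = 36622, payload = 1075 bytes
SEQ of segment 4 = 33873 + 1174 + 1336 + 239 = 36622

36622


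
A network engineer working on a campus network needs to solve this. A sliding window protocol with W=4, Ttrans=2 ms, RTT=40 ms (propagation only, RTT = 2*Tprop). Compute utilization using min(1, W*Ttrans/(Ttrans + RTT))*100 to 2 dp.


Given: W = 4, Ttrans = 2 ms, RTT = 40 ms (= 2 * Tprop, Tprop = 20 ms)
Cycle time = Ttrans + RTT = 2 + 40 = 42 ms (first packet sent until its ACK returns)
W * Ttrans = 4 * 2 = 8 ms of sending per cycle
W * Ttrans / (Ttrans + RTT) = 8 / 42 = 0.190476
U = min(1, 0.190476) = 0.190476
U% = 19.05%

19.05


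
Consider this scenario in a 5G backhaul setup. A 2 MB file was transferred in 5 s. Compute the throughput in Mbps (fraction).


Given: file = 2 MB, time = 5 s
File in Mb = 2 * 8 = 16 Mb
Throughput = 16 / 5 Mbps
Throughput = 16/5 Mbps

16/5


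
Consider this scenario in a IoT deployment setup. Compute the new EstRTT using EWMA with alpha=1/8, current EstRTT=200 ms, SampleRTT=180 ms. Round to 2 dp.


Given: EstRTT = 200 ms, SampleRTT = 180 ms, alpha = 1/8
New EstRTT = (1 - alpha) * EstRTT + alpha * SampleRTT
(7/8) * 200 = 175
(1/8) * 180 = 22.5
New EstRTT = 175 + 22.5 = 197.5 ms -> 197.50 ms (2 dp)

197.50


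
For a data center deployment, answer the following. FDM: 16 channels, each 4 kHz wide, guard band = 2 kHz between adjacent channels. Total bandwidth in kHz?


Given: 16 channels, 4 kHz each, guard = 2 kHz
Channel bandwidth = 16 * 4 = 64 kHz
Guard bands = 15 gaps * 2 kHz = 30 kHz
Total = 64 + 30 = 94 kHz

94


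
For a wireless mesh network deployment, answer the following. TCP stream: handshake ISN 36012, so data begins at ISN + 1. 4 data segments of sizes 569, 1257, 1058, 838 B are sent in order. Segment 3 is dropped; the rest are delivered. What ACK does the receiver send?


SYN uses sequence number 36012; first data byte = ISN + 1 = 36013.
Segment 1: SEQ = 36013, len = 569 B, covers [36013, 36581]
Segment 2: SEQ = 36582, len = 1257 B, covers [36582, 37838]
Segment 3: SEQ = 37839, len = 1058 B, covers [37839, 38896] [LOST]
Segment 4: SEQ = 38897, len = 838 B, covers [38897, 39734]
In-order data received: bytes [36013, 37838] (segments 1..2).
Segment 3 missing -> gap begins at byte 37839; later segments buffered out of order.
Cumulative ACK = next expected in-order byte = 36013 + 569 + 1257 = 37839

37839


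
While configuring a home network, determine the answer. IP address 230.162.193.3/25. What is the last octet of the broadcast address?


Given: IP = 230.162.193.3, prefix = /25
Host bits = 32 - 25 = 7
Network last octet = 3 AND mask = 0
Host part size = 2^7 - 1 = 127
Broadcast last octet = 0 OR 127 = 127

127


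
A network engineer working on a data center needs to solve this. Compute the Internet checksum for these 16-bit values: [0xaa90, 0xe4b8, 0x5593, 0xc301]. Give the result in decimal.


Given words: [0xaa90, 0xe4b8, 0x5593, 0xc301]
Step 1: Sum all words
Raw sum = 43664 + 58552 + 21907 + 49921 = 174044
Step 2: Fold carry: (42972 + 2) = 42974
One's complement = ~42974 & 0xFFFF = 22561

22561


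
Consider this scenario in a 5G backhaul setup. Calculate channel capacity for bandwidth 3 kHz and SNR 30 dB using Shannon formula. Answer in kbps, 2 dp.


Given: B = 3 kHz, SNR = 30 dB
SNR linear = 10^(30/10) = 1000
1 + SNR = 1001
log2(1001) = 9.9672262588
C = 3 * 1000 * 9.9672262588 = 29901.6788 bps
C = 29.901679 kbps -> 29.90 kbps (2 dp)

29.90


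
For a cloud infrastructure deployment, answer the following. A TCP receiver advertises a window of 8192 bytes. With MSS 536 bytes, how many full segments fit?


Given: RWND = 8192 bytes, MSS = 536 bytes
Full segments = floor(RWND / MSS)
Full segments = floor(8192 / 536)
Full segments = floor(15.2836) = 15

15


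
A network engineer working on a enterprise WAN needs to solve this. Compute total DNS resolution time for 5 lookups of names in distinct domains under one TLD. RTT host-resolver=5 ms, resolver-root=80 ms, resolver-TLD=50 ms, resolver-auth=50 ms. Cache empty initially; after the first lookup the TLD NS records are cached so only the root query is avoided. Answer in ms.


Lookup 1 (cold cache): local + root + TLD + auth = 5 + 80 + 50 + 50 = 185 ms
Lookups 2..5 (TLD NS cached -> skip root; new domain -> still ask TLD and auth): local + TLD + auth = 5 + 50 + 50 = 105 ms each
Remaining 4 lookups: 4 * 105 = 420 ms
Total = 185 + 420 = 605 ms

605


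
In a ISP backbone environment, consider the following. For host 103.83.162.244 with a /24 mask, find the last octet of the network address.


Given: IP = 103.83.162.244, prefix = /24
Subnet mask = 255.255.255.0
Last octet of IP: 244
Last octet of mask: 0
Network last octet = 244 AND 0 = 0

0


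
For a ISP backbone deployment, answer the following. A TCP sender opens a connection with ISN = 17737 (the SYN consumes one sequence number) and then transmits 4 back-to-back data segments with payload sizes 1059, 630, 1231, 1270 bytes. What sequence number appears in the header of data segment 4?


The SYN occupies sequence number ISN = 17737, so the first data byte is ISN + 1 = 17738.
SEQ of data segment i = (ISN + 1) + sum of payload sizes of segments 1..i-1.
Segment 1: SEQ = 17738, payload = 1059 bytes
Segment 2: SEQ = 18797, payload = 630 bytes
Segment 3: SEQ = 19427, payload = 1231 bytes
Segment 4: SEQ = 20658, payload = 1270 bytes
SEQ of segment 4 = 17738 + 1059 + 630 + 1231 = 20658

20658


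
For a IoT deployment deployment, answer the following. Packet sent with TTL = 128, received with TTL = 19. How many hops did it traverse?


Given: initial TTL = 128, received TTL = 19
Hops = initial TTL - received TTL
Hops = 128 - 19 = 109

109


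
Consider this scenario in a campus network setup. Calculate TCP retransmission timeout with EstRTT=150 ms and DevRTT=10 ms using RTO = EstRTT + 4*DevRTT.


Given: EstRTT = 150 ms, DevRTT = 10 ms
Timeout = EstRTT + 4 * DevRTT
4 * DevRTT = 4 * 10 = 40
Timeout = 150 + 40 = 190 ms

190
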